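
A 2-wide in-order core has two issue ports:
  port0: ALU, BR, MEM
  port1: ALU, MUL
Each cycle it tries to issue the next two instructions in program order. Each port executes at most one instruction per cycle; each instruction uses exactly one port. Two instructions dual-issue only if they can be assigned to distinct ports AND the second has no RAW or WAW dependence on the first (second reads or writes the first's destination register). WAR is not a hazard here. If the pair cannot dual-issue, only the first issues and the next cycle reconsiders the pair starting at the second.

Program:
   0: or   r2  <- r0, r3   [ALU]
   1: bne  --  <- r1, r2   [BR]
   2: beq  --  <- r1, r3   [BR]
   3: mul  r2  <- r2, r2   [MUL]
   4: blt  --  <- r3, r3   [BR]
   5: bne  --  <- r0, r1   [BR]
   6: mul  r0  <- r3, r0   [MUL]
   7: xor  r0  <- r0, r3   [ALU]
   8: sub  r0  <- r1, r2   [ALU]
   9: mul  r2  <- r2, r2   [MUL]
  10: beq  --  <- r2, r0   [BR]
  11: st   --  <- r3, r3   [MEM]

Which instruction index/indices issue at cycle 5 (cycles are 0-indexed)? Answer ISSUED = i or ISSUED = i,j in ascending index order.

  cy0 -> i0 (or.ALU) RAW r2
  cy1 -> i1 (bne.BR) no-port BR/BR
  cy2 -> i2,i3 (beq.BR mul.MUL) 2-wide
  cy3 -> i4 (blt.BR) no-port BR/BR
  cy4 -> i5,i6 (bne.BR mul.MUL) 2-wide
  cy5 -> i7 (xor.ALU) WAW r0
  cy6 -> i8,i9 (sub.ALU mul.MUL) 2-wide
  cy7 -> i10 (beq.BR) no-port BR/MEM
  cy8 -> i11 (st.MEM) tail

ISSUED = 7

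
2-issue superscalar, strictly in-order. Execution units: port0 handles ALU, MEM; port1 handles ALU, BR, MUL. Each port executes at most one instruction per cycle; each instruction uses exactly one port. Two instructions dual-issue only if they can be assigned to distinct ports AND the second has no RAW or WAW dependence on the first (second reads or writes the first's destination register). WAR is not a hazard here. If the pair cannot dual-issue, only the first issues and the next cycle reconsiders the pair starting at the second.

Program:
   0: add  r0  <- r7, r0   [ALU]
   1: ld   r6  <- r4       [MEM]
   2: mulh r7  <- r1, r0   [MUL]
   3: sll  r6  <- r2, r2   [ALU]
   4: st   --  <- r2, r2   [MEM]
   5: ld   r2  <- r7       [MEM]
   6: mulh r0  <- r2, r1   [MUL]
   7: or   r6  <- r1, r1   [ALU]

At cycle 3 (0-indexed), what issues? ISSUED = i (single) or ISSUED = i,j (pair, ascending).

  cy0 -> i0,i1 (add/ld) dual
  cy1 -> i2,i3 (mulh/sll) dual
  cy2 -> i4 (st) no-port MEM/MEM
  cy3 -> i5 (ld) RAW r2
  cy4 -> i6,i7 (mulh/or) dual

ISSUED = 5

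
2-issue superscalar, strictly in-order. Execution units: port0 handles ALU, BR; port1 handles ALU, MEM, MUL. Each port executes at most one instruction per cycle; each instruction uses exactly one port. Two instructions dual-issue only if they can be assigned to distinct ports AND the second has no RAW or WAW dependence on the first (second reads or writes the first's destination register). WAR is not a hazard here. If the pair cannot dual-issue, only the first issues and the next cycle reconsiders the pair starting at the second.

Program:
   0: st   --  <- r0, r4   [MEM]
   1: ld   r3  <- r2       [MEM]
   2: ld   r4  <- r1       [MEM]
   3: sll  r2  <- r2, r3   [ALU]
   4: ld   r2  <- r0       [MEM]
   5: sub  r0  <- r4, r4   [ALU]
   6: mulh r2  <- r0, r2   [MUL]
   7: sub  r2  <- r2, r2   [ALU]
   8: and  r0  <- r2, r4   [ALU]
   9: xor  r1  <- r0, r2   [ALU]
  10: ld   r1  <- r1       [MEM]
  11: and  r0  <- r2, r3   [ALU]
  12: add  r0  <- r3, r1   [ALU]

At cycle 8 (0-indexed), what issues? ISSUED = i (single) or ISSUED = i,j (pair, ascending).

ISSUED = 10,11

0. st @i0  | no-port MEM/MEM
1. ld @i1  | no-port MEM/MEM
2. ld/sll @i2+i3  | 2-wide
3. ld/sub @i4+i5  | 2-wide
4. mulh @i6  | RAW+WAW r2
5. sub @i7  | RAW r2
6. and @i8  | RAW r0
7. xor @i9  | RAW+WAW r1
8. ld/and @i10+i11  | 2-wide
9. add @i12  | tail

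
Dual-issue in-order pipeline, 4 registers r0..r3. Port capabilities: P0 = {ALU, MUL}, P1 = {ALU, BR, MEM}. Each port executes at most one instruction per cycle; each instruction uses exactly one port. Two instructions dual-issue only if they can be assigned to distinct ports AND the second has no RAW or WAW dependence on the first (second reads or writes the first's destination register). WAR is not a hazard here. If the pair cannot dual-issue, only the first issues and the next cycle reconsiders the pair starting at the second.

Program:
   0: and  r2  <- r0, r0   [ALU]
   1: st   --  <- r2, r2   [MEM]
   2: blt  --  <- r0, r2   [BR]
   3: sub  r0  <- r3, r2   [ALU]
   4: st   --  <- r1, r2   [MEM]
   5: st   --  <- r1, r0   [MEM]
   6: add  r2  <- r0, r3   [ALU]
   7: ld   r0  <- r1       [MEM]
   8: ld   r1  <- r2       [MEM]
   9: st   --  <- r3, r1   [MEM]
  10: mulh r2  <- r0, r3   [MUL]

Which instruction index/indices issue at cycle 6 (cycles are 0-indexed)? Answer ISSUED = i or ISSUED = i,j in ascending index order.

ISSUED = 8

[0] i0  and  -- RAW r2
[1] i1  st  -- no-port MEM/BR
[2] i2,i3  blt+sub  -- 2-wide
[3] i4  st  -- no-port MEM/MEM
[4] i5,i6  st+add  -- 2-wide
[5] i7  ld  -- no-port MEM/MEM
[6] i8  ld  -- no-port MEM/MEM
[7] i9,i10  st+mulh  -- 2-wide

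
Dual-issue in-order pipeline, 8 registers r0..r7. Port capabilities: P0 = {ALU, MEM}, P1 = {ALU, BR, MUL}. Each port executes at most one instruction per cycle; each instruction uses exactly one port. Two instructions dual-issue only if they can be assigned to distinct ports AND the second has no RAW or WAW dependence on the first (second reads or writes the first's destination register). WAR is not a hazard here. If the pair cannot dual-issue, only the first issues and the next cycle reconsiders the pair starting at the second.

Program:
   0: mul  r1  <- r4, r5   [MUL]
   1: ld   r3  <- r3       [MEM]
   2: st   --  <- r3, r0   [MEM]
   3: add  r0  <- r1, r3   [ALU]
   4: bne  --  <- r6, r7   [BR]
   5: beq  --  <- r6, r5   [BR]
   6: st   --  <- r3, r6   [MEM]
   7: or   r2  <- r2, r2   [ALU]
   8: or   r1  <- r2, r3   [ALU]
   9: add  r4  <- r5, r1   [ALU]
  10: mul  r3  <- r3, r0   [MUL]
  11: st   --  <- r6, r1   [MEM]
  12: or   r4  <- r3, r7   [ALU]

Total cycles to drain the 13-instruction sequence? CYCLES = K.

CYCLES = 8

  cy0 -> i0/i1 (mul.MUL+ld.MEM) 2-wide
  cy1 -> i2/i3 (st.MEM+add.ALU) 2-wide
  cy2 -> i4 (bne.BR) no-port BR/BR
  cy3 -> i5/i6 (beq.BR+st.MEM) 2-wide
  cy4 -> i7 (or.ALU) RAW r2
  cy5 -> i8 (or.ALU) RAW r1
  cy6 -> i9/i10 (add.ALU+mul.MUL) 2-wide
  cy7 -> i11/i12 (st.MEM+or.ALU) 2-wide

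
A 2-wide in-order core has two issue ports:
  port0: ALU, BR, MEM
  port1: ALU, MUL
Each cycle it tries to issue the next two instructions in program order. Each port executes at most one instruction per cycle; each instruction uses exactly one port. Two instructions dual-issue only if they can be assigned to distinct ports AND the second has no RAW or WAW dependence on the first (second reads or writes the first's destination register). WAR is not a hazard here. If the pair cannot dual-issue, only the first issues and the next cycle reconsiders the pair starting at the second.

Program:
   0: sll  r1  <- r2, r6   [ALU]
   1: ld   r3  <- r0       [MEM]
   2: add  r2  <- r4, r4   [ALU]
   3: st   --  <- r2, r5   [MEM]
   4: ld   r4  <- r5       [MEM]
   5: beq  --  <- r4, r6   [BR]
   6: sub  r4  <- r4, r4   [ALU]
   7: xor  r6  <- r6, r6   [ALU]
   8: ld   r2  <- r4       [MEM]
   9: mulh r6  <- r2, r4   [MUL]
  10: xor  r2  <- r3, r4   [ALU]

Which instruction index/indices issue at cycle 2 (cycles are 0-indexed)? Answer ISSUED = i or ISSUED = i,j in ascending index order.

ISSUED = 3

c0: i0+i1 sll+ld  pair
c1: i2 add  RAW r2
c2: i3 st  no-port MEM/MEM
c3: i4 ld  no-port MEM/BR
c4: i5+i6 beq+sub  pair
c5: i7+i8 xor+ld  pair
c6: i9+i10 mulh+xor  pair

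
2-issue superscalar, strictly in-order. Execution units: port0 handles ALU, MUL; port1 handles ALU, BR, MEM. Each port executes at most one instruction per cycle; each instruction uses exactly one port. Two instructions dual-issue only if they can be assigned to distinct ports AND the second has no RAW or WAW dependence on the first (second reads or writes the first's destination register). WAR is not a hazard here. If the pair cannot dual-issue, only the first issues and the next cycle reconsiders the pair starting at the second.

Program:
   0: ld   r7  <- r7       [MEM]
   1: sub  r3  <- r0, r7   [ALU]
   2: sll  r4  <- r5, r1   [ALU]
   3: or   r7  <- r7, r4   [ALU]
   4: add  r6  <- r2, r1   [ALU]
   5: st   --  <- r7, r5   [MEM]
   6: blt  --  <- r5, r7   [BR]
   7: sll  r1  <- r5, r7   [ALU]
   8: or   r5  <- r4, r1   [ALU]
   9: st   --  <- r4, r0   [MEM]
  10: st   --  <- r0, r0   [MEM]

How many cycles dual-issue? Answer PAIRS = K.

  cy0 -> i0 (ld.MEM) RAW r7
  cy1 -> i1+i2 (sub.ALU/sll.ALU) 2-wide
  cy2 -> i3+i4 (or.ALU/add.ALU) 2-wide
  cy3 -> i5 (st.MEM) no-port MEM/BR
  cy4 -> i6+i7 (blt.BR/sll.ALU) 2-wide
  cy5 -> i8+i9 (or.ALU/st.MEM) 2-wide
  cy6 -> i10 (st.MEM) tail

PAIRS = 4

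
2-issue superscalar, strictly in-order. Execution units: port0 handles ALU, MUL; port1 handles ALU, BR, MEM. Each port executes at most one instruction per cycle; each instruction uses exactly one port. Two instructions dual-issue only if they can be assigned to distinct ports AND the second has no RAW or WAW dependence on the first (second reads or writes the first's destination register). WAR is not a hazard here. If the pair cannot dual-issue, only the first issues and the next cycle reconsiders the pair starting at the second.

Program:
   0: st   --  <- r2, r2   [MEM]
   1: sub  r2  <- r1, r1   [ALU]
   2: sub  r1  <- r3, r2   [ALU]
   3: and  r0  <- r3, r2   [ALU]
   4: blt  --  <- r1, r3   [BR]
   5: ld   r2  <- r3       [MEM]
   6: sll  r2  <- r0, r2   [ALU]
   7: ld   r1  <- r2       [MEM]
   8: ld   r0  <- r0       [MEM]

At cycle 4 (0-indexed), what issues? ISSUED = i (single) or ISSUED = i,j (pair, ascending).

[0] i0&i1  st.MEM/sub.ALU  -- pair
[1] i2&i3  sub.ALU/and.ALU  -- pair
[2] i4  blt.BR  -- no-port BR/MEM
[3] i5  ld.MEM  -- RAW+WAW r2
[4] i6  sll.ALU  -- RAW r2
[5] i7  ld.MEM  -- no-port MEM/MEM
[6] i8  ld.MEM  -- tail

ISSUED = 6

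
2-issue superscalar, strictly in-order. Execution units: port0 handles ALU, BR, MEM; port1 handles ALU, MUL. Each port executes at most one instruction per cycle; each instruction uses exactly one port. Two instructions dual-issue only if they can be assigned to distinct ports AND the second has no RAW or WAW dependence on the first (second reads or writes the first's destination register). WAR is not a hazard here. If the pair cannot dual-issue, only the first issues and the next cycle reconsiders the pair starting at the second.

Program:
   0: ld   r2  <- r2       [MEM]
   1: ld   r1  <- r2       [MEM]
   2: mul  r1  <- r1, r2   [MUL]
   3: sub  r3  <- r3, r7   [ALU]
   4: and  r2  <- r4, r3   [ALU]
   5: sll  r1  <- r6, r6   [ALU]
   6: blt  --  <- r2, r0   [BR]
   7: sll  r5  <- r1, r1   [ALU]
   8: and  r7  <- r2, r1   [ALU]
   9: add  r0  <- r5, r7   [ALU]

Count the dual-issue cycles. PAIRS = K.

PAIRS = 3

  cy0 -> i0 (ld.MEM) no-port MEM/MEM
  cy1 -> i1 (ld.MEM) RAW+WAW r1
  cy2 -> i2&i3 (mul.MUL sub.ALU) dual
  cy3 -> i4&i5 (and.ALU sll.ALU) dual
  cy4 -> i6&i7 (blt.BR sll.ALU) dual
  cy5 -> i8 (and.ALU) RAW r7
  cy6 -> i9 (add.ALU) tail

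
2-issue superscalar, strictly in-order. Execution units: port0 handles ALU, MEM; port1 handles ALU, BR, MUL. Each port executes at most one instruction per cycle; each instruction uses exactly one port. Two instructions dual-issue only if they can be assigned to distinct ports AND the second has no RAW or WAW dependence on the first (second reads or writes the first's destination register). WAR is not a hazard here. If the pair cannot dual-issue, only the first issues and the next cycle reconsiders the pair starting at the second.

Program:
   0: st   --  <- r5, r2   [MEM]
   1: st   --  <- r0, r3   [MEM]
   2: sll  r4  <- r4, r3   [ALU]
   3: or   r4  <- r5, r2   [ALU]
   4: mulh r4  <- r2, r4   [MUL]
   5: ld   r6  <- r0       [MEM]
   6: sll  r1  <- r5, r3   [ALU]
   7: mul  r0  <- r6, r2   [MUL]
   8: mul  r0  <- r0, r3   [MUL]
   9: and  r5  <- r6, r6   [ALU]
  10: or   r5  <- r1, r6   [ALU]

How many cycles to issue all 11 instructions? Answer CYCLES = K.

CYCLES = 7

#0 head=0: st.MEM i0 no-port MEM/MEM
#1 head=1: st.MEM/sll.ALU i1/i2 dual
#2 head=3: or.ALU i3 RAW+WAW r4
#3 head=4: mulh.MUL/ld.MEM i4/i5 dual
#4 head=6: sll.ALU/mul.MUL i6/i7 dual
#5 head=8: mul.MUL/and.ALU i8/i9 dual
#6 head=10: or.ALU i10 tail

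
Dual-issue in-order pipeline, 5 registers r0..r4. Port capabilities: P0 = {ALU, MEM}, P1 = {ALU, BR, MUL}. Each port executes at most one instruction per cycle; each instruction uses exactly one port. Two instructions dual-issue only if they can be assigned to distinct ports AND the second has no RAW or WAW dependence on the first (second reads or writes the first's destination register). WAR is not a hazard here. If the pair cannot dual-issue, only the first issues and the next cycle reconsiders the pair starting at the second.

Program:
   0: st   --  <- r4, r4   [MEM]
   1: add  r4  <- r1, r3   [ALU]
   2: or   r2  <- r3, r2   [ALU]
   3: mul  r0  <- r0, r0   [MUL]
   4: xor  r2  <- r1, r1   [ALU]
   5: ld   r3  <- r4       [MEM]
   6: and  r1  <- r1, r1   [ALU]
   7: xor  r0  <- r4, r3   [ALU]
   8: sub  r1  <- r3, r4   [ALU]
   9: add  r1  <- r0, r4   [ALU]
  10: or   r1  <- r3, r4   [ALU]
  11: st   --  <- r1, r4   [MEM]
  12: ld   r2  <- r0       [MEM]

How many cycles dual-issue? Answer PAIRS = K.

PAIRS = 4

c0: i0&i1 st add  2-wide
c1: i2&i3 or mul  2-wide
c2: i4&i5 xor ld  2-wide
c3: i6&i7 and xor  2-wide
c4: i8 sub  WAW r1
c5: i9 add  WAW r1
c6: i10 or  RAW r1
c7: i11 st  no-port MEM/MEM
c8: i12 ld  tail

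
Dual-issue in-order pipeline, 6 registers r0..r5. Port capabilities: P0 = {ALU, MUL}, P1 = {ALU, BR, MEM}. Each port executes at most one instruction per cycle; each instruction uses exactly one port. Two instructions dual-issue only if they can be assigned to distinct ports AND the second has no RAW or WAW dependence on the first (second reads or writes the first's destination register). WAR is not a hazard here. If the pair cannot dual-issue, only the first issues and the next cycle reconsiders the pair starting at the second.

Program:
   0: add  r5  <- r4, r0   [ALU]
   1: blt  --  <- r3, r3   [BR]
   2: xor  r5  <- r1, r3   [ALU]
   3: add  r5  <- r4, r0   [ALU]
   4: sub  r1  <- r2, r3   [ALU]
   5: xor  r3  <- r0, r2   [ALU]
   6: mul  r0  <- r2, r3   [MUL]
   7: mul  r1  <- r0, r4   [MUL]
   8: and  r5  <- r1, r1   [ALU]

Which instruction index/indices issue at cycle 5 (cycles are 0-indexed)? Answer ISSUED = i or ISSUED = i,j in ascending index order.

c0: i0,i1 add+blt  dual
c1: i2 xor  WAW r5
c2: i3,i4 add+sub  dual
c3: i5 xor  RAW r3
c4: i6 mul  no-port MUL/MUL
c5: i7 mul  RAW r1
c6: i8 and  tail

ISSUED = 7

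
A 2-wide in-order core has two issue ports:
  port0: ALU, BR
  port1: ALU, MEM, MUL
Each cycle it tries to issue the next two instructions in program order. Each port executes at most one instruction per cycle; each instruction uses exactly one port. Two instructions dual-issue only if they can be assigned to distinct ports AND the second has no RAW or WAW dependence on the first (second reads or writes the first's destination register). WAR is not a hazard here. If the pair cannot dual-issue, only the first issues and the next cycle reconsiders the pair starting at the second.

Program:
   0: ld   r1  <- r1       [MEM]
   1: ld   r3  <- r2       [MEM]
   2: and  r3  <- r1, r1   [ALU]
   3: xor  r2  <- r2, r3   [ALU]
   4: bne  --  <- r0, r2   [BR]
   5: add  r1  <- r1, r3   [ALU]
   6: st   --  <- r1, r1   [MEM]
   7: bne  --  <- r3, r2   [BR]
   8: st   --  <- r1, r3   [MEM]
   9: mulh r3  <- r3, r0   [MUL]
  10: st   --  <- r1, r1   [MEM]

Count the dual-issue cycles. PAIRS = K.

PAIRS = 2

0. ld.MEM @i0  | no-port MEM/MEM
1. ld.MEM @i1  | WAW r3
2. and.ALU @i2  | RAW r3
3. xor.ALU @i3  | RAW r2
4. bne.BR/add.ALU @i4/i5  | pair
5. st.MEM/bne.BR @i6/i7  | pair
6. st.MEM @i8  | no-port MEM/MUL
7. mulh.MUL @i9  | no-port MUL/MEM
8. st.MEM @i10  | tail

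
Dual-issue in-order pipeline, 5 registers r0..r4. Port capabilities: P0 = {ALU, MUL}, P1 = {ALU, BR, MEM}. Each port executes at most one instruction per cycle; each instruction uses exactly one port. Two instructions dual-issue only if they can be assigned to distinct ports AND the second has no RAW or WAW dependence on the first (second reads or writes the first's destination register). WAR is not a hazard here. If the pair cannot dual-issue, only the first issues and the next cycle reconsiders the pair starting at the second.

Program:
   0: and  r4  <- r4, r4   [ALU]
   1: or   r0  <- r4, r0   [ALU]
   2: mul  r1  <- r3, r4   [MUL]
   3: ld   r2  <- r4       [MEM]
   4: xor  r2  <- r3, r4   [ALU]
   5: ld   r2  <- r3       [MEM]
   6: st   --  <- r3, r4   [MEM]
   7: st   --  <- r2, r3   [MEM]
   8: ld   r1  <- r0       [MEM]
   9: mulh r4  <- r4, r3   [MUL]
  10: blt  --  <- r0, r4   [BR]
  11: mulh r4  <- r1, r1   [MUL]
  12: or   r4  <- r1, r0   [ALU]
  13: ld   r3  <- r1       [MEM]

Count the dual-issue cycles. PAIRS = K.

0. and.ALU @i0  | RAW r4
1. or.ALU;mul.MUL @i1+i2  | 2-wide
2. ld.MEM @i3  | WAW r2
3. xor.ALU @i4  | WAW r2
4. ld.MEM @i5  | no-port MEM/MEM
5. st.MEM @i6  | no-port MEM/MEM
6. st.MEM @i7  | no-port MEM/MEM
7. ld.MEM;mulh.MUL @i8+i9  | 2-wide
8. blt.BR;mulh.MUL @i10+i11  | 2-wide
9. or.ALU;ld.MEM @i12+i13  | 2-wide

PAIRS = 4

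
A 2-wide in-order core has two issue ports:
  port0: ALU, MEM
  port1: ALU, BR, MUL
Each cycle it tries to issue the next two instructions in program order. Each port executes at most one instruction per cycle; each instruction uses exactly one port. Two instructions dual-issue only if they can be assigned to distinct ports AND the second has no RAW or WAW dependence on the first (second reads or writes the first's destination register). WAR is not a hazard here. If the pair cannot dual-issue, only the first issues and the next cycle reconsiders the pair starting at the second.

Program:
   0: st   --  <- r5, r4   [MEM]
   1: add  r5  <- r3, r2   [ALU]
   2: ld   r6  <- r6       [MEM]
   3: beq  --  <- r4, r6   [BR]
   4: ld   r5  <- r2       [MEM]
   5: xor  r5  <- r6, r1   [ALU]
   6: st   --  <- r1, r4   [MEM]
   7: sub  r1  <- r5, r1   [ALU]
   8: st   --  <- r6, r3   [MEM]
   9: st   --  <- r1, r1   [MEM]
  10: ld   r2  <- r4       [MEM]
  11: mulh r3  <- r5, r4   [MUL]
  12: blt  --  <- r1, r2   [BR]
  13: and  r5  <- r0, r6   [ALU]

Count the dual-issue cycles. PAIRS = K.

0. st.MEM;add.ALU @i0,i1  | dual
1. ld.MEM @i2  | RAW r6
2. beq.BR;ld.MEM @i3,i4  | dual
3. xor.ALU;st.MEM @i5,i6  | dual
4. sub.ALU;st.MEM @i7,i8  | dual
5. st.MEM @i9  | no-port MEM/MEM
6. ld.MEM;mulh.MUL @i10,i11  | dual
7. blt.BR;and.ALU @i12,i13  | dual

PAIRS = 6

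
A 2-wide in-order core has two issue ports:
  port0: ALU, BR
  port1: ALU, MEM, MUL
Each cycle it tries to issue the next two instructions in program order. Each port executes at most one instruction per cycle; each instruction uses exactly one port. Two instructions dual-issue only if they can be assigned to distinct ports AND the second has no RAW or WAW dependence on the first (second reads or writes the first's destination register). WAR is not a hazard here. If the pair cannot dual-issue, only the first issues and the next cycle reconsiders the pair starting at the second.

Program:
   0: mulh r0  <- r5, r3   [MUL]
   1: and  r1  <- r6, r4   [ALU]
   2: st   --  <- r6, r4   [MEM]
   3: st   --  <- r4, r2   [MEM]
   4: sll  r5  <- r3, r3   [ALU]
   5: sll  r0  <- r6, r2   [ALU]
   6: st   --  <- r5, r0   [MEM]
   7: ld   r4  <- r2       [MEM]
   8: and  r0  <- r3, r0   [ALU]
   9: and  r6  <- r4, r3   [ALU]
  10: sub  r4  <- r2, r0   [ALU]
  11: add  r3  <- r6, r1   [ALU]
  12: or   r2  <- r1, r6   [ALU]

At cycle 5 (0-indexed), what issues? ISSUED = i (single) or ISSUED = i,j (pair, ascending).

c0: i0+i1 mulh.MUL;and.ALU  dual
c1: i2 st.MEM  no-port MEM/MEM
c2: i3+i4 st.MEM;sll.ALU  dual
c3: i5 sll.ALU  RAW r0
c4: i6 st.MEM  no-port MEM/MEM
c5: i7+i8 ld.MEM;and.ALU  dual
c6: i9+i10 and.ALU;sub.ALU  dual
c7: i11+i12 add.ALU;or.ALU  dual

ISSUED = 7,8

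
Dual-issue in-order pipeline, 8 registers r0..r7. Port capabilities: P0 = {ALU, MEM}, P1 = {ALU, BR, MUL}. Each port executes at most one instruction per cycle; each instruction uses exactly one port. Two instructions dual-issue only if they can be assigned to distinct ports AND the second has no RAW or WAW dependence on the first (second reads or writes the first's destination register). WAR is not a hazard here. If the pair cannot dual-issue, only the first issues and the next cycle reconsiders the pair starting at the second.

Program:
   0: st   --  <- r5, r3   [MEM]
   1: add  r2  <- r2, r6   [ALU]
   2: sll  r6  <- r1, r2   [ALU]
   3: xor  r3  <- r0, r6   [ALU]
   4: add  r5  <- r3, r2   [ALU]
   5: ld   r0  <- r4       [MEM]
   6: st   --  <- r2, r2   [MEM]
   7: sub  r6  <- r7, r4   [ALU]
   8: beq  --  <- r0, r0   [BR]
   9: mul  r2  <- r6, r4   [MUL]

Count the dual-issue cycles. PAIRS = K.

PAIRS = 3

#0 head=0: st.MEM;add.ALU i0/i1 2-wide
#1 head=2: sll.ALU i2 RAW r6
#2 head=3: xor.ALU i3 RAW r3
#3 head=4: add.ALU;ld.MEM i4/i5 2-wide
#4 head=6: st.MEM;sub.ALU i6/i7 2-wide
#5 head=8: beq.BR i8 no-port BR/MUL
#6 head=9: mul.MUL i9 tail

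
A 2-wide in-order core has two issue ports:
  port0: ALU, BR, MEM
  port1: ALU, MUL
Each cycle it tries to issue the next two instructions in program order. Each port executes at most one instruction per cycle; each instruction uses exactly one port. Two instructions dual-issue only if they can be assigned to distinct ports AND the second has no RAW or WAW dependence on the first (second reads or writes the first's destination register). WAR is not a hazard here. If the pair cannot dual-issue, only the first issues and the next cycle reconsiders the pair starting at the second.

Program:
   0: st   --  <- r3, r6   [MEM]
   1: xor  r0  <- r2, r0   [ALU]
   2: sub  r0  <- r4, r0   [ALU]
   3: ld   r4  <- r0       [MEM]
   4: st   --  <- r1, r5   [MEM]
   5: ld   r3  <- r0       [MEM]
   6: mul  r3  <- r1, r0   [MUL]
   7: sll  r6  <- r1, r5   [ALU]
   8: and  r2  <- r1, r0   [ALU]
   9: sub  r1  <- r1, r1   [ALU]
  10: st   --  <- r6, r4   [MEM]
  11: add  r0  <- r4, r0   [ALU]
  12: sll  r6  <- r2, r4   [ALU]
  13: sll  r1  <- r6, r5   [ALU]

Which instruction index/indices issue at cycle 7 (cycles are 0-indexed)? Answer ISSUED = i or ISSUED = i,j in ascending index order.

[0] i0&i1  st.MEM/xor.ALU  -- dual
[1] i2  sub.ALU  -- RAW r0
[2] i3  ld.MEM  -- no-port MEM/MEM
[3] i4  st.MEM  -- no-port MEM/MEM
[4] i5  ld.MEM  -- WAW r3
[5] i6&i7  mul.MUL/sll.ALU  -- dual
[6] i8&i9  and.ALU/sub.ALU  -- dual
[7] i10&i11  st.MEM/add.ALU  -- dual
[8] i12  sll.ALU  -- RAW r6
[9] i13  sll.ALU  -- tail

ISSUED = 10,11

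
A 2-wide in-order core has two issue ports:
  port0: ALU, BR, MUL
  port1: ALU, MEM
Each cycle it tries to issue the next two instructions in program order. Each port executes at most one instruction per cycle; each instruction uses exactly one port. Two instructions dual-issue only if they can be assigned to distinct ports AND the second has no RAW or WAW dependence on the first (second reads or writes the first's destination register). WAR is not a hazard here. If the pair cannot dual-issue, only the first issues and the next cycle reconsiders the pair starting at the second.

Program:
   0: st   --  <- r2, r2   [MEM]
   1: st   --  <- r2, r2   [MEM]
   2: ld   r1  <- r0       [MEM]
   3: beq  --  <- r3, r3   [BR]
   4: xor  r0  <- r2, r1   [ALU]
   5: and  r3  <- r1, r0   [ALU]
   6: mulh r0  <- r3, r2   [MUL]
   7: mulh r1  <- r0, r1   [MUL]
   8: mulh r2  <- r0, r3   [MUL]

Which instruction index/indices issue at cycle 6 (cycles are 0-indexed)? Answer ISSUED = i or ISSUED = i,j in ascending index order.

#0 head=0: st.MEM i0 no-port MEM/MEM
#1 head=1: st.MEM i1 no-port MEM/MEM
#2 head=2: ld.MEM+beq.BR i2/i3 dual
#3 head=4: xor.ALU i4 RAW r0
#4 head=5: and.ALU i5 RAW r3
#5 head=6: mulh.MUL i6 no-port MUL/MUL
#6 head=7: mulh.MUL i7 no-port MUL/MUL
#7 head=8: mulh.MUL i8 tail

ISSUED = 7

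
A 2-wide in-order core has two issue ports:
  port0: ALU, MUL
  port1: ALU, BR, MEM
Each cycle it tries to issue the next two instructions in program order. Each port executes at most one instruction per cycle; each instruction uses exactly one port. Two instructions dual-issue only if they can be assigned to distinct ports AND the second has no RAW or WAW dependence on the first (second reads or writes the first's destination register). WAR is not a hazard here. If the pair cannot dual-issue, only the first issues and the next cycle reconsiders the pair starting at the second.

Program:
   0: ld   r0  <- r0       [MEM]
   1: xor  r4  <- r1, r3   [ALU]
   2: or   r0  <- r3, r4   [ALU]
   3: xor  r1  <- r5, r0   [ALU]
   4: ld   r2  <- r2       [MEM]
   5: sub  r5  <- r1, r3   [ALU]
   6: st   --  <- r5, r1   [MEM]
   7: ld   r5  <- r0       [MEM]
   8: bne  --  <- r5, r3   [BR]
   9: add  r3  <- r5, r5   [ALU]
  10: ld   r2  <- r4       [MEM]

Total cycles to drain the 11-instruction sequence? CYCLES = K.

0. ld.MEM;xor.ALU @i0/i1  | pair
1. or.ALU @i2  | RAW r0
2. xor.ALU;ld.MEM @i3/i4  | pair
3. sub.ALU @i5  | RAW r5
4. st.MEM @i6  | no-port MEM/MEM
5. ld.MEM @i7  | no-port MEM/BR
6. bne.BR;add.ALU @i8/i9  | pair
7. ld.MEM @i10  | tail

CYCLES = 8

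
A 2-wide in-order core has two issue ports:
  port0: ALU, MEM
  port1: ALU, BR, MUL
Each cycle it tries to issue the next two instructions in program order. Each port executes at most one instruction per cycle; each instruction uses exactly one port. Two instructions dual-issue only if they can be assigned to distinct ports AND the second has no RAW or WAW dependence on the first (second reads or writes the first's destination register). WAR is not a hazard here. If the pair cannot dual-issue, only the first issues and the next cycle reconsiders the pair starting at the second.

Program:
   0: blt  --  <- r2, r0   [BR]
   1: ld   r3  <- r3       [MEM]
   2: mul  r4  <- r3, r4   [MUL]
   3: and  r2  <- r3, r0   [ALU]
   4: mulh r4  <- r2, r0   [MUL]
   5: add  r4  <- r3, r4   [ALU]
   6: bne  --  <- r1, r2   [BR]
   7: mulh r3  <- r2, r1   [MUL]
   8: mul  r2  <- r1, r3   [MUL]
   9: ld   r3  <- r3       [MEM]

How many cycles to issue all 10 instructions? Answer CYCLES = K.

CYCLES = 6

[0] i0,i1  blt.BR/ld.MEM  -- pair
[1] i2,i3  mul.MUL/and.ALU  -- pair
[2] i4  mulh.MUL  -- RAW+WAW r4
[3] i5,i6  add.ALU/bne.BR  -- pair
[4] i7  mulh.MUL  -- no-port MUL/MUL
[5] i8,i9  mul.MUL/ld.MEM  -- pair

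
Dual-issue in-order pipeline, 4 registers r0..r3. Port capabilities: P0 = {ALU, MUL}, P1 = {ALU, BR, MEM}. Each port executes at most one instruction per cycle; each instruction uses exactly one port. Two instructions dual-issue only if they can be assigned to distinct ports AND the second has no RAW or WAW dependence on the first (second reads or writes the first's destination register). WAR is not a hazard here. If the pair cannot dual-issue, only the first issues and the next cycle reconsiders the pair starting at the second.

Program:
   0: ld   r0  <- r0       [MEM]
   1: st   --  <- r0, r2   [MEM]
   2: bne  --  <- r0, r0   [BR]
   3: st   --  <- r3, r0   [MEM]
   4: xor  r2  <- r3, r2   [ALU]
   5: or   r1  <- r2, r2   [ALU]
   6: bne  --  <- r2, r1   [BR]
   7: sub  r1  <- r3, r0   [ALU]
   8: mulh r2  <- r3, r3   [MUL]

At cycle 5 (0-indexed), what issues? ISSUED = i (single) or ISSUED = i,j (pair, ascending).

#0 head=0: ld.MEM i0 no-port MEM/MEM
#1 head=1: st.MEM i1 no-port MEM/BR
#2 head=2: bne.BR i2 no-port BR/MEM
#3 head=3: st.MEM;xor.ALU i3+i4 dual
#4 head=5: or.ALU i5 RAW r1
#5 head=6: bne.BR;sub.ALU i6+i7 dual
#6 head=8: mulh.MUL i8 tail

ISSUED = 6,7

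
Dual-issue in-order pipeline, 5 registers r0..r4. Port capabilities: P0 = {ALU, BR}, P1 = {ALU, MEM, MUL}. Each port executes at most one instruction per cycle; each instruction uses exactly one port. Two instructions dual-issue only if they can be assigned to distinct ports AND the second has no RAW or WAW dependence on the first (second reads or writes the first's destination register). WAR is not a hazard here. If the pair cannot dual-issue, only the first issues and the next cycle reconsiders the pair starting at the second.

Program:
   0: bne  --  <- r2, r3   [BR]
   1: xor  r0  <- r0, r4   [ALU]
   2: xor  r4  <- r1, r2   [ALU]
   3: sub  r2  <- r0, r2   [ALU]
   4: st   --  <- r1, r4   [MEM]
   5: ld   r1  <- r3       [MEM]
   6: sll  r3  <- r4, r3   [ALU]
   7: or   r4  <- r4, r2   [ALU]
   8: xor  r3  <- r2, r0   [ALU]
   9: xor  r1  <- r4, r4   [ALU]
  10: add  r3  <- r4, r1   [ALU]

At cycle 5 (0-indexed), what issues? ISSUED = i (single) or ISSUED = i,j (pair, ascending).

ISSUED = 9

  cy0 -> i0/i1 (bne/xor) 2-wide
  cy1 -> i2/i3 (xor/sub) 2-wide
  cy2 -> i4 (st) no-port MEM/MEM
  cy3 -> i5/i6 (ld/sll) 2-wide
  cy4 -> i7/i8 (or/xor) 2-wide
  cy5 -> i9 (xor) RAW r1
  cy6 -> i10 (add) tail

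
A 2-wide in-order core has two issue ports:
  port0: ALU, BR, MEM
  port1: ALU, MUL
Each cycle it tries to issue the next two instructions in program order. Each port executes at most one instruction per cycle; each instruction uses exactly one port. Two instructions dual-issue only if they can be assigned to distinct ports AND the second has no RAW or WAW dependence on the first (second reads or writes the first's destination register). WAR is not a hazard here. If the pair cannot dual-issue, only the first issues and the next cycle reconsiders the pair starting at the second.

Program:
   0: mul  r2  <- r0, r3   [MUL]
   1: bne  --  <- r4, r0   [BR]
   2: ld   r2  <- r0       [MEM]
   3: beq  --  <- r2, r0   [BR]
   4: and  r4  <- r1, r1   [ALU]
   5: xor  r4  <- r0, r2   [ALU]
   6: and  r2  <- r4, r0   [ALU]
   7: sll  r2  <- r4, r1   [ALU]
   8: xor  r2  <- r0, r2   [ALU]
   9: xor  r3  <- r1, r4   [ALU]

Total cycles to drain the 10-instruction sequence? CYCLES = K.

[0] i0,i1  mul.MUL bne.BR  -- pair
[1] i2  ld.MEM  -- no-port MEM/BR
[2] i3,i4  beq.BR and.ALU  -- pair
[3] i5  xor.ALU  -- RAW r4
[4] i6  and.ALU  -- WAW r2
[5] i7  sll.ALU  -- RAW+WAW r2
[6] i8,i9  xor.ALU xor.ALU  -- pair

CYCLES = 7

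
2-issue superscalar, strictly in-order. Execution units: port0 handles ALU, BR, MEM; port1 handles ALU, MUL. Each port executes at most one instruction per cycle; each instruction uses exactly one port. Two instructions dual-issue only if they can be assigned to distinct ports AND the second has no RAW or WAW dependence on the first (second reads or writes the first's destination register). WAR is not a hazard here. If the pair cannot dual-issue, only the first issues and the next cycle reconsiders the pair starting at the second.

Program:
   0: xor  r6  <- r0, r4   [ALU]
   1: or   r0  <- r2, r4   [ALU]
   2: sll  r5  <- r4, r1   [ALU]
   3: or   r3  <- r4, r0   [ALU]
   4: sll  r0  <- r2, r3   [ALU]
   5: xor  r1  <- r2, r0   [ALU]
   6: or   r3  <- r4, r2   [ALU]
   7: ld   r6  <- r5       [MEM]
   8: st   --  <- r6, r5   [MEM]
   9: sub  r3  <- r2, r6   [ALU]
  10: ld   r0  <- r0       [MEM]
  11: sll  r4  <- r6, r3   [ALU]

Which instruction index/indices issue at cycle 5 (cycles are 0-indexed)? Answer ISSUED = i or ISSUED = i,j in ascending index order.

0. xor/or @i0/i1  | 2-wide
1. sll/or @i2/i3  | 2-wide
2. sll @i4  | RAW r0
3. xor/or @i5/i6  | 2-wide
4. ld @i7  | no-port MEM/MEM
5. st/sub @i8/i9  | 2-wide
6. ld/sll @i10/i11  | 2-wide

ISSUED = 8,9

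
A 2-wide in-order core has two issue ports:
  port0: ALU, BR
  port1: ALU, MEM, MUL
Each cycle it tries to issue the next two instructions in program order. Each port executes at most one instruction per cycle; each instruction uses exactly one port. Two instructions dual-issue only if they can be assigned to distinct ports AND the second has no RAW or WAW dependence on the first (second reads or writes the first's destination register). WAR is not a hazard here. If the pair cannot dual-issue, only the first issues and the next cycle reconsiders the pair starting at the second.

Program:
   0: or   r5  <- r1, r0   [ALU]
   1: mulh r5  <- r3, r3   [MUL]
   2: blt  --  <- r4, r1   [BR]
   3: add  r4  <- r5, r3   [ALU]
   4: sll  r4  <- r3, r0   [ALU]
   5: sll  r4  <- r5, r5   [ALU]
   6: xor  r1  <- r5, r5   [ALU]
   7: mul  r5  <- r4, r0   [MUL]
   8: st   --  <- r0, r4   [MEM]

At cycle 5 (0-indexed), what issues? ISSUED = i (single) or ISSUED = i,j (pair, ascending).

0. or.ALU @i0  | WAW r5
1. mulh.MUL blt.BR @i1/i2  | pair
2. add.ALU @i3  | WAW r4
3. sll.ALU @i4  | WAW r4
4. sll.ALU xor.ALU @i5/i6  | pair
5. mul.MUL @i7  | no-port MUL/MEM
6. st.MEM @i8  | tail

ISSUED = 7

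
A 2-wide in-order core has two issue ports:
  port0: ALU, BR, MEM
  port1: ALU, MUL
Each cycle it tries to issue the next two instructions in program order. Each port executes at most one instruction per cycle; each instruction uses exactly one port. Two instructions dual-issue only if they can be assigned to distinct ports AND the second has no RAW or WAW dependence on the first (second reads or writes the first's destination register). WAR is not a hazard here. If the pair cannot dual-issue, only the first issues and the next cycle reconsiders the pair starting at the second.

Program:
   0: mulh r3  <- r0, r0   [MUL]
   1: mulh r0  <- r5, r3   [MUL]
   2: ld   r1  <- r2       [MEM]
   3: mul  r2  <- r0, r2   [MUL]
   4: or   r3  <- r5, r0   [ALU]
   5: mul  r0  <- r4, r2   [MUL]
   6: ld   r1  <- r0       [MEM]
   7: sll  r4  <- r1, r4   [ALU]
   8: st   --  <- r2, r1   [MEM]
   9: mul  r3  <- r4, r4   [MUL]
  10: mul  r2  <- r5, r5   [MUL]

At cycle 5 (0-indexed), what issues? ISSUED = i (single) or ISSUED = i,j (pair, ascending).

ISSUED = 7,8

c0: i0 mulh.MUL  no-port MUL/MUL
c1: i1,i2 mulh.MUL+ld.MEM  pair
c2: i3,i4 mul.MUL+or.ALU  pair
c3: i5 mul.MUL  RAW r0
c4: i6 ld.MEM  RAW r1
c5: i7,i8 sll.ALU+st.MEM  pair
c6: i9 mul.MUL  no-port MUL/MUL
c7: i10 mul.MUL  tail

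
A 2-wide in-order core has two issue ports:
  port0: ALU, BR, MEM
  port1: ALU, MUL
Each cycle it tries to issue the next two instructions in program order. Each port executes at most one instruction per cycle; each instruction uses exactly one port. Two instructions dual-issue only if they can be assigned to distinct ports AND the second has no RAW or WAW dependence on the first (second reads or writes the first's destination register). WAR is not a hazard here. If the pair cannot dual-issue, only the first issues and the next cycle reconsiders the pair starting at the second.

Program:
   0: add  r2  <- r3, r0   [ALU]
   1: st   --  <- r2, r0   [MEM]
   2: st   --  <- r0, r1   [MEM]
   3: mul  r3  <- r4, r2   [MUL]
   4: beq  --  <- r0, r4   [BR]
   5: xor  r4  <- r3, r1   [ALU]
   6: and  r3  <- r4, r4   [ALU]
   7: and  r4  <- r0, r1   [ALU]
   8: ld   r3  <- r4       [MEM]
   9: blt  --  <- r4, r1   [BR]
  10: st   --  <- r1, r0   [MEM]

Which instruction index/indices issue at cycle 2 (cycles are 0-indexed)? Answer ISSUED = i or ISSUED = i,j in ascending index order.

ISSUED = 2,3

[0] i0  add  -- RAW r2
[1] i1  st  -- no-port MEM/MEM
[2] i2&i3  st mul  -- pair
[3] i4&i5  beq xor  -- pair
[4] i6&i7  and and  -- pair
[5] i8  ld  -- no-port MEM/BR
[6] i9  blt  -- no-port BR/MEM
[7] i10  st  -- tail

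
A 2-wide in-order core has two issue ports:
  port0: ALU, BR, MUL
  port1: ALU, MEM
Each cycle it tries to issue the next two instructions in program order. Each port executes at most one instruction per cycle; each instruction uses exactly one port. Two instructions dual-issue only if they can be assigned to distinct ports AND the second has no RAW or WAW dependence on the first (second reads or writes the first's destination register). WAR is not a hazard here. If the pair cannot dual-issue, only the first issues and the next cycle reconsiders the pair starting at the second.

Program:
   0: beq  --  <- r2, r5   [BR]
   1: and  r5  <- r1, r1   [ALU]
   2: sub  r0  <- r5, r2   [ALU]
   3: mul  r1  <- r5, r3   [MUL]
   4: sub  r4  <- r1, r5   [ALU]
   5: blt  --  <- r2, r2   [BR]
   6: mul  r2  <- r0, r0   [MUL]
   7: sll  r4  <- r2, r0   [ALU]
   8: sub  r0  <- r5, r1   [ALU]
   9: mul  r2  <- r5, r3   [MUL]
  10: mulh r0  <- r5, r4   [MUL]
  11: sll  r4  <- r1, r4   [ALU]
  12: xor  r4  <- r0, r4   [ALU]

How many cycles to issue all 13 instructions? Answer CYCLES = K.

CYCLES = 8

  cy0 -> i0/i1 (beq and) 2-wide
  cy1 -> i2/i3 (sub mul) 2-wide
  cy2 -> i4/i5 (sub blt) 2-wide
  cy3 -> i6 (mul) RAW r2
  cy4 -> i7/i8 (sll sub) 2-wide
  cy5 -> i9 (mul) no-port MUL/MUL
  cy6 -> i10/i11 (mulh sll) 2-wide
  cy7 -> i12 (xor) tail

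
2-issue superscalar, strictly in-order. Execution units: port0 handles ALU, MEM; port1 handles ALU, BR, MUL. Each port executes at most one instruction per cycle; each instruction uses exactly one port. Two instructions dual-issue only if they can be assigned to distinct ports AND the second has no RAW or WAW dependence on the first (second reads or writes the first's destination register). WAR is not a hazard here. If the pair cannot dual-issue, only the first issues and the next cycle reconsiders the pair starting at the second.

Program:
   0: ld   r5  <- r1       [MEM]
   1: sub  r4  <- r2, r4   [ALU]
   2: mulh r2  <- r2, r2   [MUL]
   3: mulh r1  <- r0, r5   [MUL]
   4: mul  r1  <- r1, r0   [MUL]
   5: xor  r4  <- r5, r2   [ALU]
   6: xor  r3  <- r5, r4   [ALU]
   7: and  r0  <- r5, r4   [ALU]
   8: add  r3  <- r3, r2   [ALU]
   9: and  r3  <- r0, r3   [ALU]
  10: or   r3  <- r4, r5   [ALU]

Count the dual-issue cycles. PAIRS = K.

t=0 i0+i1:ld sub ; 2-wide
t=1 i2:mulh ; no-port MUL/MUL
t=2 i3:mulh ; no-port MUL/MUL
t=3 i4+i5:mul xor ; 2-wide
t=4 i6+i7:xor and ; 2-wide
t=5 i8:add ; RAW+WAW r3
t=6 i9:and ; WAW r3
t=7 i10:or ; tail

PAIRS = 3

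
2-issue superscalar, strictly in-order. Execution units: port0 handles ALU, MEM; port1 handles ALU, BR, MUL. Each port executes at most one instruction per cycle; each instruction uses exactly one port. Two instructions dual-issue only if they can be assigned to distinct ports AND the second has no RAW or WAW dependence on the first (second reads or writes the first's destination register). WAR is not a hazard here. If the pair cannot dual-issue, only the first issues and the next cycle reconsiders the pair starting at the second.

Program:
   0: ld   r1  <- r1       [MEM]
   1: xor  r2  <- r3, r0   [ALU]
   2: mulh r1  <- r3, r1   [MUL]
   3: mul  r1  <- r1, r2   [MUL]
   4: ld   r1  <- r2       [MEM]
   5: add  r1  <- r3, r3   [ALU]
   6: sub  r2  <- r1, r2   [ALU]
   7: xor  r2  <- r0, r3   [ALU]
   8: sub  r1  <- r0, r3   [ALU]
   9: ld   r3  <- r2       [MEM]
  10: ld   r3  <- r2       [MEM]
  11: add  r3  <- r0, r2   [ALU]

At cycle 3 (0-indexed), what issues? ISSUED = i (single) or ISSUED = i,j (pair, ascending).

ISSUED = 4

[0] i0&i1  ld.MEM xor.ALU  -- pair
[1] i2  mulh.MUL  -- no-port MUL/MUL
[2] i3  mul.MUL  -- WAW r1
[3] i4  ld.MEM  -- WAW r1
[4] i5  add.ALU  -- RAW r1
[5] i6  sub.ALU  -- WAW r2
[6] i7&i8  xor.ALU sub.ALU  -- pair
[7] i9  ld.MEM  -- no-port MEM/MEM
[8] i10  ld.MEM  -- WAW r3
[9] i11  add.ALU  -- tail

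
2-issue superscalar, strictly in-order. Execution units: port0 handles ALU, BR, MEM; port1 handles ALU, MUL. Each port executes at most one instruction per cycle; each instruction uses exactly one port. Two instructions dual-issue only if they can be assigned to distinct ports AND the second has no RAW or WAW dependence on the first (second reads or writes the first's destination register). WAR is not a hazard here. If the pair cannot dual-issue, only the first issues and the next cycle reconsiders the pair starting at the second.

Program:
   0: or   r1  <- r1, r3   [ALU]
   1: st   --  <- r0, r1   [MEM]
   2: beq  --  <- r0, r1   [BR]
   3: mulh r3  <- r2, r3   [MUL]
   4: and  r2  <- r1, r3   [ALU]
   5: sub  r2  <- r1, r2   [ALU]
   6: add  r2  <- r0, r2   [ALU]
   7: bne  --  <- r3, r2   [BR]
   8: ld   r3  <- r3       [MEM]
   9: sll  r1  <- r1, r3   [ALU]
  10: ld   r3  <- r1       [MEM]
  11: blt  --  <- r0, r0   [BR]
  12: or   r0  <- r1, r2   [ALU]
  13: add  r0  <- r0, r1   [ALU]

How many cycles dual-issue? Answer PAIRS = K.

PAIRS = 2

  cy0 -> i0 (or) RAW r1
  cy1 -> i1 (st) no-port MEM/BR
  cy2 -> i2/i3 (beq mulh) 2-wide
  cy3 -> i4 (and) RAW+WAW r2
  cy4 -> i5 (sub) RAW+WAW r2
  cy5 -> i6 (add) RAW r2
  cy6 -> i7 (bne) no-port BR/MEM
  cy7 -> i8 (ld) RAW r3
  cy8 -> i9 (sll) RAW r1
  cy9 -> i10 (ld) no-port MEM/BR
  cy10 -> i11/i12 (blt or) 2-wide
  cy11 -> i13 (add) tail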